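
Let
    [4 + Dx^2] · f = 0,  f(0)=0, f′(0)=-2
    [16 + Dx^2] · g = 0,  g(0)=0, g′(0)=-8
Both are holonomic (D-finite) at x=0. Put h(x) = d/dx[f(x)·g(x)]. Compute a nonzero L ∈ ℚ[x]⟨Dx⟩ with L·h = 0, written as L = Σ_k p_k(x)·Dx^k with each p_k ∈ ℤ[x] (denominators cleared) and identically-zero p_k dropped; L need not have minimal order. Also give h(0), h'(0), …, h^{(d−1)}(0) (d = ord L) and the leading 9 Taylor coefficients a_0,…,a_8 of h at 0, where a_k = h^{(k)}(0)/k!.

L = 144 + 40·Dx^2 + Dx^4  (order 4).
h: a_k = 0, 32, 0, -640/3, 0, 5824/15, 0, -20992/63, 0, …
ICs: h(0) = 0, h′(0) = 32, h′′(0) = 0, h′′′(0) = -1280.

f: a_k = 0, -2, 0, 4/3, 0, -4/15, 0, 8/315, 0, …
g: a_k = 0, -8, 0, 64/3, 0, -256/15, 0, 2048/315, 0, …
Product ⇒ symmetric product L₀, ord ≤ 4.
Derive L from L₀ (diff closure).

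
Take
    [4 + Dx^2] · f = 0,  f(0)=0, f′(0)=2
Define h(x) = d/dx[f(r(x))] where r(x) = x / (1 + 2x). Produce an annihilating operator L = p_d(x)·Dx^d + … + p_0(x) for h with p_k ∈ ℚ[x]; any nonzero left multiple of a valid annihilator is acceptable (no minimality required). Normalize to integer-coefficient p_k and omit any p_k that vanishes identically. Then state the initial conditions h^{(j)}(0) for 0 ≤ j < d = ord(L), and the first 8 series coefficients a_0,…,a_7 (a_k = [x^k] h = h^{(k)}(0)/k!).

L = (28 + 96·x + 96·x^2) + (12 + 72·x + 144·x^2 + 96·x^3)·Dx + (1 + 8·x + 24·x^2 + 32·x^3 + 16·x^4)·Dx^2  (order 2).
h: a_k = 2, -8, 20, -32, 4/3, 240, -55448/45, 203648/45, …
ICs: h(0) = 2, h′(0) = -8.

f: a_k = 0, 2, 0, -4/3, 0, 4/15, 0, -8/315, …
f∘r: x↦r, Dx↦Dx/r' in L_f ⇒ L₀.
h=h₀': d/dx-closure on L₀ ⇒ L.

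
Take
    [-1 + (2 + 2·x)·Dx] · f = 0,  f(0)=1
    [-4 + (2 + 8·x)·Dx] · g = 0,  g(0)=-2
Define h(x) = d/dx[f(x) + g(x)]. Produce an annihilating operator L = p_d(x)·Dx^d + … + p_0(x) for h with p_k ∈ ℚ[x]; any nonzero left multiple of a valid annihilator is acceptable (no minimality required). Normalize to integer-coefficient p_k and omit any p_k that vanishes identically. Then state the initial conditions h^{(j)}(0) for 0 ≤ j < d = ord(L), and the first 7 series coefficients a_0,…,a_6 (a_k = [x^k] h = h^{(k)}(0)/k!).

f: a_k = 1, 1/2, -1/8, 1/16, -5/128, 7/256, -21/1024, …
g: a_k = -2, -4, 4, -8, 20, -56, 168, …
L₀ := lclm(L_f,L_g); ord L₀ ≤ 1+1.
h₀' ⇒ L via d/dx closure of L₀.
L = -6 + (-15 - 24·x)·Dx + (-2 - 10·x - 8·x^2)·Dx^2  (order 2).
h: a_k = -7/2, 31/4, -381/16, 2555/32, -71645/256, 516033/512, -7569177/2048, …
ICs: h(0) = -7/2, h′(0) = 31/4.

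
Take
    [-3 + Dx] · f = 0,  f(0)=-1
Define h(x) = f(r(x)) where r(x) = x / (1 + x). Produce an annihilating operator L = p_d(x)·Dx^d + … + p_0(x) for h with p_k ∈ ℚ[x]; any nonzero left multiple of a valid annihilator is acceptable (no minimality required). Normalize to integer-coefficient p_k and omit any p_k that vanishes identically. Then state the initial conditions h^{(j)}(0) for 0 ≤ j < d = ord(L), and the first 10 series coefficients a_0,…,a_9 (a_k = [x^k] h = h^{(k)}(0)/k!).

f: a_k = -1, -3, -9/2, -9/2, -27/8, -81/40, -81/80, -243/560, -729/4480, -243/4480, …
h₀=f(r): pull back L_f along r ⇒ L₀.
L = -3 + (1 + 2·x + x^2)·Dx  (order 1).
h: a_k = -1, -3, -3/2, 3/2, -3/8, -21/40, 69/80, -411/560, 1623/4480, 213/4480, …
ICs: h(0) = -1.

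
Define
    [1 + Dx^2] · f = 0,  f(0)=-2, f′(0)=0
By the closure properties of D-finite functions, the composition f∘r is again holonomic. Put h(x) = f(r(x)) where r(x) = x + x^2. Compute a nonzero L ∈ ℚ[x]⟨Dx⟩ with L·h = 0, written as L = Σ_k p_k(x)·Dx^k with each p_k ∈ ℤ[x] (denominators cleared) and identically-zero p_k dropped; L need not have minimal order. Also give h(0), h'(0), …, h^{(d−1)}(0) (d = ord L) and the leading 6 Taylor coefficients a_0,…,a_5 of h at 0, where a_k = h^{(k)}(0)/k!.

f: a_k = -2, 0, 1, 0, -1/12, 0, …
Substitute x→r, Dx→(1/r')Dx; clear ⇒ L₀.
L = (1 + 6·x + 12·x^2 + 8·x^3) - 2·Dx + (1 + 2·x)·Dx^2  (order 2).
h: a_k = -2, 0, 1, 2, 11/12, -1/3, …
ICs: h(0) = -2, h′(0) = 0.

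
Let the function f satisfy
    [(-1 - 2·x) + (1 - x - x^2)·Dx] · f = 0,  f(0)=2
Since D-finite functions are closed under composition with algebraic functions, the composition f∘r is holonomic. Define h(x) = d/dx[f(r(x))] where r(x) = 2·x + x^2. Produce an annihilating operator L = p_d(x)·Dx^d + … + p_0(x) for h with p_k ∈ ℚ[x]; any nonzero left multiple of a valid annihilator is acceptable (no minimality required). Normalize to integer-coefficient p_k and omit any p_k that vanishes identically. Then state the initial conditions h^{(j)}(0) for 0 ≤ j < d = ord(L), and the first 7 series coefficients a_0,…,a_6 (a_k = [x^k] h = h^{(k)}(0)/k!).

L = (9 + 42·x + 105·x^2 + 164·x^3 + 141·x^4 + 60·x^5 + 10·x^6) + (-1 - 3·x + 9·x^2 + 39·x^3 + 55·x^4 + 39·x^5 + 14·x^6 + 2·x^7)·Dx  (order 1).
h: a_k = 4, 36, 192, 944, 4340, 19140, 82096, …
ICs: h(0) = 4.

f: a_k = 2, 2, 4, 6, 10, 16, 26, …
f∘r: x↦r, Dx↦Dx/r' in L_f ⇒ L₀.
Differentiate: ansatz ord ≤ ord L₀ ⇒ L.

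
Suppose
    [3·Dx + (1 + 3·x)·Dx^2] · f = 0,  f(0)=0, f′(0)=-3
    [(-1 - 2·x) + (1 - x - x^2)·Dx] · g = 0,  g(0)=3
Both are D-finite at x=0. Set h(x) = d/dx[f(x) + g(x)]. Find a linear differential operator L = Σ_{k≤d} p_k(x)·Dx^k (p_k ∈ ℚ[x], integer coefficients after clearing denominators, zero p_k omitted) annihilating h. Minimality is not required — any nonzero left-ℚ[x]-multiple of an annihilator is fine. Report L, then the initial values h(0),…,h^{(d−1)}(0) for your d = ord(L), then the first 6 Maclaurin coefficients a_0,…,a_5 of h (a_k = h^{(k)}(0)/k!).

L = (-126 - 342·x - 468·x^2 - 180·x^3 - 108·x^4) + (-156·x - 576·x^2 - 672·x^3 - 378·x^4 - 180·x^5)·Dx + (7 + 35·x + 29·x^2 - 63·x^3 - 99·x^4 - 93·x^5 - 36·x^6)·Dx^2  (order 2).
h: a_k = 0, 21, 0, 141, -123, 963, …
ICs: h(0) = 0, h′(0) = 21.

f: a_k = 0, -3, 9/2, -9, 81/4, -243/5, …
g: a_k = 3, 3, 6, 9, 15, 24, …
Weyl lclm of L_f,L_g ⇒ L₀ (ord ≤ 3).
h₀' ⇒ L via d/dx closure of L₀.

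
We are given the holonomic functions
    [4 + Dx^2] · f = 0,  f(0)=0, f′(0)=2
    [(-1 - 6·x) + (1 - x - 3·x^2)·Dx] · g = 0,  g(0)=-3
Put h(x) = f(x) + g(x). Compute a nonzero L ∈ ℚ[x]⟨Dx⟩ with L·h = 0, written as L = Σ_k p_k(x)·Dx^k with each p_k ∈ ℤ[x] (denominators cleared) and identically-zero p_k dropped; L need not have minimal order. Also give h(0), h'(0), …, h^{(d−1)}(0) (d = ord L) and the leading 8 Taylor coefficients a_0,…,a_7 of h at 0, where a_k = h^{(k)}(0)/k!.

L = (-92 - 608·x - 512·x^2 - 1104·x^3 - 360·x^4 - 432·x^5) + (24 - 4·x - 24·x^2 - 80·x^3 - 180·x^4 - 216·x^5 - 216·x^6)·Dx + (-23 - 152·x - 128·x^2 - 276·x^3 - 90·x^4 - 108·x^5)·Dx^2 + (6 - x - 6·x^2 - 20·x^3 - 45·x^4 - 54·x^5 - 54·x^6)·Dx^3  (order 3).
h: a_k = -3, -1, -12, -67/3, -57, -1796/15, -291, -205073/315, …
ICs: h(0) = -3, h′(0) = -1, h′′(0) = -24.

f: a_k = 0, 2, 0, -4/3, 0, 4/15, 0, -8/315, …
g: a_k = -3, -3, -12, -21, -57, -120, -291, -651, …
f+g: L₀ = lclm(L_f,L_g), ord ≤ 2+1.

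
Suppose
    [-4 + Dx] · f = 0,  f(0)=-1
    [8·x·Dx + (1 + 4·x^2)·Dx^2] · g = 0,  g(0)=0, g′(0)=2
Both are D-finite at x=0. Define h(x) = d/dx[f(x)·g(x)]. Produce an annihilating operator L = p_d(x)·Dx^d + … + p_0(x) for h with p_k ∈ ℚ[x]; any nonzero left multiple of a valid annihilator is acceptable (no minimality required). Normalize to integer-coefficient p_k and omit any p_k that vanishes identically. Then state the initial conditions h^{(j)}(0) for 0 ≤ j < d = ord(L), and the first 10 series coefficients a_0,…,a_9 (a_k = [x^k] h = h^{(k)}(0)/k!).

f: a_k = -1, -4, -8, -32/3, -32/3, -128/15, -256/45, -1024/315, -512/315, -2048/2835, …
g: a_k = 0, 2, 0, -8/3, 0, 32/5, 0, -128/7, 0, 512/9, …
f·g: L₀ = L_f ⊗_s L_g, ord ≤ 1·2.
Differentiate: ansatz ord ≤ ord L₀ ⇒ L.
L = (8 - 64·x + 224·x^2 - 256·x^3 + 256·x^4) + (-6 + 24·x - 88·x^2 + 96·x^3 - 128·x^4)·Dx + (1 - 2·x + 8·x^2 - 8·x^3 + 16·x^4)·Dx^2  (order 2).
h: a_k = -2, -16, -40, -128/3, -32, -256/3, -1664/15, 53248/315, 31232/105, -323584/405, …
ICs: h(0) = -2, h′(0) = -16.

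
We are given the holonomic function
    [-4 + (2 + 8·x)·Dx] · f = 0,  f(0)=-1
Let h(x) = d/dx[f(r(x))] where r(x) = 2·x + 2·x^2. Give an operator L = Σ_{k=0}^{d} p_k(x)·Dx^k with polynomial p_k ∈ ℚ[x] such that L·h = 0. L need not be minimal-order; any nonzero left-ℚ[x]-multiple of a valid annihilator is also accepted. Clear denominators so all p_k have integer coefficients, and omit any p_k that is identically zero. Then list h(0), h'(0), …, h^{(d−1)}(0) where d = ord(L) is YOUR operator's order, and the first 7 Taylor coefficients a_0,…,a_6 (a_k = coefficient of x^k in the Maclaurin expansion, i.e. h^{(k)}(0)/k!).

L = -2 + (-1 - 10·x - 24·x^2 - 16·x^3)·Dx  (order 1).
h: a_k = -4, 8, -48, 288, -1760, 10944, -68992, …
ICs: h(0) = -4.

f: a_k = -1, -2, 2, -4, 10, -28, 84, …
L₀ from L_f via x↦r, Dx↦r'^{-1}Dx.
h₀' ⇒ L via d/dx closure of L₀.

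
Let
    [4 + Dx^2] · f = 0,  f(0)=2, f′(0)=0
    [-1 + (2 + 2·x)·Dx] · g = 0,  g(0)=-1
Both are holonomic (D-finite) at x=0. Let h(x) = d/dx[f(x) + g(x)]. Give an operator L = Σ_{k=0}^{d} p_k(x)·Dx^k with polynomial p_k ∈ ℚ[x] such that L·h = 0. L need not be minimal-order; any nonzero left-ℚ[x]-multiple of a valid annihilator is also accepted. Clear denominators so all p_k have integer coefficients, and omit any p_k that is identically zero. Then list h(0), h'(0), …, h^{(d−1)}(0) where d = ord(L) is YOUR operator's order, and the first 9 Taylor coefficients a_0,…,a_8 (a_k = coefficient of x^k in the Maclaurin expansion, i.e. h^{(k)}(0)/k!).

f: a_k = 2, 0, -4, 0, 4/3, 0, -8/45, 0, 4/315, …
g: a_k = -1, -1/2, 1/8, -1/16, 5/128, -7/256, 21/1024, -33/2048, 429/32768, …
L₀ := lclm(L_f,L_g); ord L₀ ≤ 2+1.
Differentiate: ansatz ord ≤ ord L₀ ⇒ L.
L = (-124 - 128·x - 64·x^2) + (-152 - 408·x - 384·x^2 - 128·x^3)·Dx + (-31 - 32·x - 16·x^2)·Dx^2 + (-38 - 102·x - 96·x^2 - 32·x^3)·Dx^3  (order 3).
h: a_k = -1/2, -31/4, -3/16, 527/96, -35/256, -7247/7680, -231/2048, 266207/1290240, -6435/65536, …
ICs: h(0) = -1/2, h′(0) = -31/4, h′′(0) = -3/8.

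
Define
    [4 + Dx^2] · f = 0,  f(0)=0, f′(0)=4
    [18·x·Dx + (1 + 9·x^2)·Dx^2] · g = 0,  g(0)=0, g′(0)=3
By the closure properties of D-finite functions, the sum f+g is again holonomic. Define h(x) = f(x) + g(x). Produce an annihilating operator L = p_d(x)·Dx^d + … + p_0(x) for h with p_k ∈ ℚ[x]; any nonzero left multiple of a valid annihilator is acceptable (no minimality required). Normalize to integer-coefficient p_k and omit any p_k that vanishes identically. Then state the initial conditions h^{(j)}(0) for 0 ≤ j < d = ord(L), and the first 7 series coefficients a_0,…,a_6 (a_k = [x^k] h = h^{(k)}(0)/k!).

f: a_k = 0, 4, 0, -8/3, 0, 8/15, 0, …
g: a_k = 0, 3, 0, -9, 0, 243/5, 0, …
L₀ := lclm(L_f,L_g); ord L₀ ≤ 2+2.
L = (-3744·x + 37584·x^3 + 11664·x^5)·Dx + (-28 + 864·x^2 + 10692·x^4 + 5832·x^6)·Dx^2 + (-936·x + 9396·x^3 + 2916·x^5)·Dx^3 + (-7 + 216·x^2 + 2673·x^4 + 1458·x^6)·Dx^4  (order 4).
h: a_k = 0, 7, 0, -35/3, 0, 737/15, 0, …
ICs: h(0) = 0, h′(0) = 7, h′′(0) = 0, h′′′(0) = -70.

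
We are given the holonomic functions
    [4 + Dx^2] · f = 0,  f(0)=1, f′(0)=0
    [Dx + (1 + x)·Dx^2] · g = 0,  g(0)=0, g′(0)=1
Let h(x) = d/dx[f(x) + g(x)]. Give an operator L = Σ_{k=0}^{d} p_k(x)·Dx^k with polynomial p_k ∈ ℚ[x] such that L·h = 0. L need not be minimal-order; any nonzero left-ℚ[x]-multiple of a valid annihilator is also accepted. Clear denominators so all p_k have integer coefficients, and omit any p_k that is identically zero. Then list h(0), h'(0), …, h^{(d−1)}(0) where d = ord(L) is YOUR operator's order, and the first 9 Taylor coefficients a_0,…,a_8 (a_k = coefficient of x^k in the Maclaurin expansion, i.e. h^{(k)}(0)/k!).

f: a_k = 1, 0, -2, 0, 2/3, 0, -4/45, 0, 2/315, …
g: a_k = 0, 1, -1/2, 1/3, -1/4, 1/5, -1/6, 1/7, -1/8, …
L₀ := lclm(L_f,L_g); ord L₀ ≤ 2+2.
h=h₀': d/dx-closure on L₀ ⇒ L.
L = (20 + 16·x + 8·x^2) + (12 + 28·x + 24·x^2 + 8·x^3)·Dx + (5 + 4·x + 2·x^2)·Dx^2 + (3 + 7·x + 6·x^2 + 2·x^3)·Dx^3  (order 3).
h: a_k = 1, -5, 1, 5/3, 1, -23/15, 1, -299/315, 1, …
ICs: h(0) = 1, h′(0) = -5, h′′(0) = 2.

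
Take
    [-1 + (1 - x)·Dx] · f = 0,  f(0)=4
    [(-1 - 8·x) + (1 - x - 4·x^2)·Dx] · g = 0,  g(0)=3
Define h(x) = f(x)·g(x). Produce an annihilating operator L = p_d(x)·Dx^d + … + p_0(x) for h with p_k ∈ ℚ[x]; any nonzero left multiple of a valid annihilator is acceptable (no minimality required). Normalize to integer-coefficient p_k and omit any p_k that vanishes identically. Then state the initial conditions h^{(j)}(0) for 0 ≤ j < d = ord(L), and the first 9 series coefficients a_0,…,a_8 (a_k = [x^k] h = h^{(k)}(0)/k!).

L = (-2 - 6·x + 12·x^2) + (1 - 2·x - 3·x^2 + 4·x^3)·Dx  (order 1).
h: a_k = 12, 24, 84, 192, 540, 1320, 3492, 8784, 22764, …
ICs: h(0) = 12.

f: a_k = 4, 4, 4, 4, 4, 4, 4, 4, 4, …
g: a_k = 3, 3, 15, 27, 87, 195, 543, 1323, 3495, …
h₀=f·g: eliminate ⇒ L₀, order ≤ 1·1.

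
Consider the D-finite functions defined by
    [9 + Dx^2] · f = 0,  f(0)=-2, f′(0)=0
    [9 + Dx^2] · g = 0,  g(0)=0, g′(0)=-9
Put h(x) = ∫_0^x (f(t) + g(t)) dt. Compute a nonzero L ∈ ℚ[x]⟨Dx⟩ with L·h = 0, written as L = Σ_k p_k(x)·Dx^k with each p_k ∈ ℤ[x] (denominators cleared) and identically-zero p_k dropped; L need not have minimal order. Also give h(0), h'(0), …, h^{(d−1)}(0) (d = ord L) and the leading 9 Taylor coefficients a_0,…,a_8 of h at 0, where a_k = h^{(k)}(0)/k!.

L = 9·Dx + Dx^3  (order 3).
h: a_k = 0, -2, -9/2, 3, 27/8, -27/20, -81/80, 81/280, 729/4480, …
ICs: h(0) = 0, h′(0) = -2, h′′(0) = -9.

f: a_k = -2, 0, 9, 0, -27/4, 0, 81/40, 0, -729/2240, …
g: a_k = 0, -9, 0, 27/2, 0, -243/40, 0, 729/560, 0, …
Sum ⇒ L₀ = lclm(L_f,L_g) in ℚ(x)⟨Dx⟩.
h=∫₀ˣh₀: take L = L₀·Dx.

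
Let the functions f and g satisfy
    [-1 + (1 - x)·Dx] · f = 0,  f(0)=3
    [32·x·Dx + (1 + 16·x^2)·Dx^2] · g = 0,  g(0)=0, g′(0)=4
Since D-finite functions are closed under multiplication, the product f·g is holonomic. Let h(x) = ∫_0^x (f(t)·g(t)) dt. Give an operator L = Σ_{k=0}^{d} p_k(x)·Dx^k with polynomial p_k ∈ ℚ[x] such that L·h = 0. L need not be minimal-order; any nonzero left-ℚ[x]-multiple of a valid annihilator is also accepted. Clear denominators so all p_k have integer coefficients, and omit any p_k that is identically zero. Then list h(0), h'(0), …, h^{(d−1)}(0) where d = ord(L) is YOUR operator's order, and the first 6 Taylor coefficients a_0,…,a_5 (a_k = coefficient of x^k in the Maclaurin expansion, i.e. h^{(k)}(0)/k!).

f: a_k = 3, 3, 3, 3, 3, 3, …
g: a_k = 0, 4, 0, -64/3, 0, 1024/5, …
Product ⇒ symmetric product L₀, ord ≤ 2.
h=∫₀ˣh₀: take L = L₀·Dx.
L = 32·x·Dx + (2 - 32·x + 64·x^2)·Dx^2 + (-1 + x - 16·x^2 + 16·x^3)·Dx^3  (order 3).
h: a_k = 0, 0, 6, 4, -13, -52/5, …
ICs: h(0) = 0, h′(0) = 0, h′′(0) = 12.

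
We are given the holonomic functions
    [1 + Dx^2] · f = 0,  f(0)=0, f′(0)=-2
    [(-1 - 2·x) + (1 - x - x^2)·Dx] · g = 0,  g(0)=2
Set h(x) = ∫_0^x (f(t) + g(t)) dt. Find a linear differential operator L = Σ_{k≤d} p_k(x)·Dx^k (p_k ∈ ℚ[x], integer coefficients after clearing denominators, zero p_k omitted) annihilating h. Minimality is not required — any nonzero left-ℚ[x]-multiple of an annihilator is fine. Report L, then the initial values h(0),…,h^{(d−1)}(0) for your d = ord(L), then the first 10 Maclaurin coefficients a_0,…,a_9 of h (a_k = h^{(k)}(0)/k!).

f: a_k = 0, -2, 0, 1/3, 0, -1/60, 0, 1/2520, 0, -1/181440, …
g: a_k = 2, 2, 4, 6, 10, 16, 26, 42, 68, 110, …
f+g: L₀ = lclm(L_f,L_g), ord ≤ 2+1.
h=∫h₀ ⇒ L = L₀·Dx.
L = (-19 - 48·x - 31·x^2 - 24·x^3 - 5·x^4 - 2·x^5)·Dx + (5 - x - 4·x^2 - 7·x^3 - 6·x^4 - 3·x^5 - x^6)·Dx^2 + (-19 - 48·x - 31·x^2 - 24·x^3 - 5·x^4 - 2·x^5)·Dx^3 + (5 - x - 4·x^2 - 7·x^3 - 6·x^4 - 3·x^5 - x^6)·Dx^4  (order 4).
h: a_k = 0, 2, 0, 4/3, 19/12, 2, 959/360, 26/7, 105841/20160, 68/9, …
ICs: h(0) = 0, h′(0) = 2, h′′(0) = 0, h′′′(0) = 8.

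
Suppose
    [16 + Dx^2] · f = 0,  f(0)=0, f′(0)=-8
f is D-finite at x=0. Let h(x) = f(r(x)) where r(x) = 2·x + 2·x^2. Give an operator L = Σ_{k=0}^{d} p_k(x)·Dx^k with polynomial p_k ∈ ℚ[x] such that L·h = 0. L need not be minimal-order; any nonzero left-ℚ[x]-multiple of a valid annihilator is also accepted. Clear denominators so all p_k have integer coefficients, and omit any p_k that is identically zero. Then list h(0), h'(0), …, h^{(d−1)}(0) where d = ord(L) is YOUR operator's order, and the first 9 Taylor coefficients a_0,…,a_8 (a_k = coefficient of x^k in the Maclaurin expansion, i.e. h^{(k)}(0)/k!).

L = (64 + 384·x + 768·x^2 + 512·x^3) - 2·Dx + (1 + 2·x)·Dx^2  (order 2).
h: a_k = 0, -16, -16, 512/3, 512, -512/15, -2560, -1458176/315, 16384/45, …
ICs: h(0) = 0, h′(0) = -16.

f: a_k = 0, -8, 0, 64/3, 0, -256/15, 0, 2048/315, 0, …
Substitute x→r, Dx→(1/r')Dx; clear ⇒ L₀.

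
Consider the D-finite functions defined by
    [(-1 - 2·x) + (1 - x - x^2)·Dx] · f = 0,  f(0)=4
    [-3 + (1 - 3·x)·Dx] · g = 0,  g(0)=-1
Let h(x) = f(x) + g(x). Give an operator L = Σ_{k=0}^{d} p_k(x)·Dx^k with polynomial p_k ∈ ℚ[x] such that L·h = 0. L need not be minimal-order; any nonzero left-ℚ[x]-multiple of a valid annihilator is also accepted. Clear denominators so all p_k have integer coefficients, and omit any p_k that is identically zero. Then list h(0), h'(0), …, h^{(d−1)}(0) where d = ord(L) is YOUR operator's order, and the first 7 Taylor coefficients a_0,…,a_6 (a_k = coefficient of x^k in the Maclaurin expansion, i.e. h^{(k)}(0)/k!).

L = (-6 - 36·x + 18·x^2 - 18·x^3) + (14 - 18·x - 24·x^2 + 18·x^3 - 36·x^4)·Dx + (-2 + 10·x - 15·x^2 + 10·x^3 - 9·x^5)·Dx^2  (order 2).
h: a_k = 3, 1, -1, -15, -61, -211, -677, …
ICs: h(0) = 3, h′(0) = 1.

f: a_k = 4, 4, 8, 12, 20, 32, 52, …
g: a_k = -1, -3, -9, -27, -81, -243, -729, …
f+g: L₀ = lclm(L_f,L_g), ord ≤ 1+1.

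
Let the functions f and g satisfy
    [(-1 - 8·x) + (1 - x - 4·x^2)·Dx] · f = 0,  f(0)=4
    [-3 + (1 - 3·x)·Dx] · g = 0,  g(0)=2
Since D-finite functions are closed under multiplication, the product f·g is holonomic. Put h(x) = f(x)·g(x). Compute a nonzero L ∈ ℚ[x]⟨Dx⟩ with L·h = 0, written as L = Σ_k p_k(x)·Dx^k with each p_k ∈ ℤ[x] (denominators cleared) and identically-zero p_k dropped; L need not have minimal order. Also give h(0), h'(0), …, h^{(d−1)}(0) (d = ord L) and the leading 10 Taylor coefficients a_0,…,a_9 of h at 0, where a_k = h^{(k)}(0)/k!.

L = (-4 - 2·x + 36·x^2) + (1 - 4·x - x^2 + 12·x^3)·Dx  (order 1).
h: a_k = 8, 32, 136, 480, 1672, 5536, 18056, 57696, 182408, 570656, …
ICs: h(0) = 8.

f: a_k = 4, 4, 20, 36, 116, 260, 724, 1764, 4660, 11716, …
g: a_k = 2, 6, 18, 54, 162, 486, 1458, 4374, 13122, 39366, …
L₀ := L_f ⊗_s L_g (sym. prod.), ord ≤ 1.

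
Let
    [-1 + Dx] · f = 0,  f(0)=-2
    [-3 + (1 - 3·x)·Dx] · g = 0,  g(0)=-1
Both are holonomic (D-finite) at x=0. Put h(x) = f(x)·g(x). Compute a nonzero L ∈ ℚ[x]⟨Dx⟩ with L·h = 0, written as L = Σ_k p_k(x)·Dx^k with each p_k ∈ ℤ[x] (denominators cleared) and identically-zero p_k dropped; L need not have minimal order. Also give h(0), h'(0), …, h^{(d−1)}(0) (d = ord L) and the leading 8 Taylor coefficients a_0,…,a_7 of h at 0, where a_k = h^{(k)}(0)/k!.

f: a_k = -2, -2, -1, -1/3, -1/12, -1/60, -1/360, -1/2520, …
g: a_k = -1, -3, -9, -27, -81, -243, -729, -2187, …
Sym-product of L_f,L_g gives L₀ (≤ ord 1).
L = (4 - 3·x) + (-1 + 3·x)·Dx  (order 1).
h: a_k = 2, 8, 25, 226/3, 2713/12, 10174/15, 732529/360, 1538311/252, …
ICs: h(0) = 2.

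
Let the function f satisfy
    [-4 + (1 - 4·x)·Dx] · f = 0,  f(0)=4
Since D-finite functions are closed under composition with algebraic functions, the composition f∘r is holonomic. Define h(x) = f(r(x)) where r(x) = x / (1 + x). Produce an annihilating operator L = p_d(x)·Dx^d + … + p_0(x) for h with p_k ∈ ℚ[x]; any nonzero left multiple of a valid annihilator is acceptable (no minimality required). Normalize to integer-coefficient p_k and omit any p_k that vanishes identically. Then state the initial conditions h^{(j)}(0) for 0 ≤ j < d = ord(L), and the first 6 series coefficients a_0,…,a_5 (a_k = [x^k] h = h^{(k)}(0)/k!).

L = 4 + (-1 + 2·x + 3·x^2)·Dx  (order 1).
h: a_k = 4, 16, 48, 144, 432, 1296, …
ICs: h(0) = 4.

f: a_k = 4, 16, 64, 256, 1024, 4096, …
Change of var in L_f (x↦r) gives L₀.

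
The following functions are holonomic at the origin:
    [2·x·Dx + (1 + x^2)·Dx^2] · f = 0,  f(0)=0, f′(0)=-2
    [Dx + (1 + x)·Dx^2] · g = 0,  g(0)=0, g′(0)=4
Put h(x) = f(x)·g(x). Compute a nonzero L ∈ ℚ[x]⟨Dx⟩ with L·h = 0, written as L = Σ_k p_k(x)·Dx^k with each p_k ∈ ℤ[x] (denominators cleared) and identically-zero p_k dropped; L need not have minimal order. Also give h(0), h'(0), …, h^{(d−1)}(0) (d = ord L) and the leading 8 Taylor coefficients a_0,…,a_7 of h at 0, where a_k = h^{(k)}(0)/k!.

f: a_k = 0, -2, 0, 2/3, 0, -2/5, 0, 2/7, …
g: a_k = 0, 4, -2, 4/3, -1, 4/5, -2/3, 4/7, …
Sym-product of L_f,L_g gives L₀ (≤ ord 4).
L = (24 + 44·x + 80·x^2 + 156·x^3 + 120·x^4 + 52·x^5 + 4·x^7)·Dx + (18 + 124·x + 308·x^2 + 484·x^3 + 544·x^4 + 372·x^5 + 140·x^6 + 12·x^7 + 14·x^8)·Dx^2 + (12 + 64·x + 192·x^2 + 312·x^3 + 360·x^4 + 312·x^5 + 192·x^6 + 72·x^7 + 12·x^8 + 8·x^9)·Dx^3 + (5 + 18·x + 37·x^2 + 56·x^3 + 66·x^4 + 60·x^5 + 42·x^6 + 24·x^7 + 9·x^8 + 2·x^9 + x^10)·Dx^4  (order 4).
h: a_k = 0, 0, -8, 4, 0, 2/3, -104/45, 22/15, …
ICs: h(0) = 0, h′(0) = 0, h′′(0) = -16, h′′′(0) = 24.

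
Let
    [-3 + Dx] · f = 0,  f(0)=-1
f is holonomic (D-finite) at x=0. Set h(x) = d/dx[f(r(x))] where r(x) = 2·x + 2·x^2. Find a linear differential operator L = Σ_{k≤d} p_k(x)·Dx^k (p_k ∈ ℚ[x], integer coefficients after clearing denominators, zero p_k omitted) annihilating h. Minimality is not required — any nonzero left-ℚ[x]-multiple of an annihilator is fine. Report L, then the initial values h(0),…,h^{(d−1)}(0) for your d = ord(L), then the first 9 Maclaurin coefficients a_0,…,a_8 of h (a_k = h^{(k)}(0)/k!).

f: a_k = -1, -3, -9/2, -9/2, -27/8, -81/40, -81/80, -243/560, -729/4480, …
Substitute x→r, Dx→(1/r')Dx; clear ⇒ L₀.
Derive L from L₀ (diff closure).
L = (8 + 24·x + 24·x^2) + (-1 - 2·x)·Dx  (order 1).
h: a_k = -6, -48, -216, -720, -1944, -22464/5, -45792/5, -589248/35, -198288/7, …
ICs: h(0) = -6.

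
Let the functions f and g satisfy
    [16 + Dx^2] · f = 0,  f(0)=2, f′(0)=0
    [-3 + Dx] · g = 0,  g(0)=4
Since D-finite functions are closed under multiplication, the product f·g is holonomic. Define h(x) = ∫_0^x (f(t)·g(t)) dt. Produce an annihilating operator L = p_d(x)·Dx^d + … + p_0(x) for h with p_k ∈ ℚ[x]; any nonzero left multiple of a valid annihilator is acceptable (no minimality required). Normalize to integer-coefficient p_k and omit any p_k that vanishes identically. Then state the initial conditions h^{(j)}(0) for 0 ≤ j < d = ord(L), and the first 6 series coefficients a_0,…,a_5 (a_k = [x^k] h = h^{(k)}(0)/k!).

f: a_k = 2, 0, -16, 0, 64/3, 0, …
g: a_k = 4, 12, 18, 18, 27/2, 81/10, …
Sym-product of L_f,L_g gives L₀ (≤ ord 2).
h=∫h₀ ⇒ L = L₀·Dx.
L = 25·Dx - 6·Dx^2 + Dx^3  (order 3).
h: a_k = 0, 8, 12, -28/3, -39, -527/15, …
ICs: h(0) = 0, h′(0) = 8, h′′(0) = 24.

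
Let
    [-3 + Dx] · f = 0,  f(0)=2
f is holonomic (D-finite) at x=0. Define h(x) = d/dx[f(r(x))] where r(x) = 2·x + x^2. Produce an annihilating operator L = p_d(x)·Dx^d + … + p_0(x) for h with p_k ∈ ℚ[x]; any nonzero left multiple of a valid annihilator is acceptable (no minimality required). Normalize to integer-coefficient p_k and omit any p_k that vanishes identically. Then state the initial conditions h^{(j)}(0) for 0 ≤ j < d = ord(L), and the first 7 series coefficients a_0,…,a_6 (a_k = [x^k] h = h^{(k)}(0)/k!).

f: a_k = 2, 6, 9, 9, 27/4, 81/20, 81/40, …
Substitute x→r, Dx→(1/r')Dx; clear ⇒ L₀.
h₀' ⇒ L via d/dx closure of L₀.
L = (7 + 12·x + 6·x^2) + (-1 - x)·Dx  (order 1).
h: a_k = 12, 84, 324, 900, 1998, 18738/5, 30726/5, …
ICs: h(0) = 12.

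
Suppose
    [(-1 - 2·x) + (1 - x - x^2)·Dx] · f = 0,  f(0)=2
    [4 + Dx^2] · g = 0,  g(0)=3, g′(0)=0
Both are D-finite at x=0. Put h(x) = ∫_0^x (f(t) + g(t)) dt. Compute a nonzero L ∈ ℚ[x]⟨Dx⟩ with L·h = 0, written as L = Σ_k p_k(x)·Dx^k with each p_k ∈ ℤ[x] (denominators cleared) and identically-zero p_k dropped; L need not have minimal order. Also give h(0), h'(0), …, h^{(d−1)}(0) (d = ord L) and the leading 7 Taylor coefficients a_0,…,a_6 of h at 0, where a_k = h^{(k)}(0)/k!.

f: a_k = 2, 2, 4, 6, 10, 16, 26, …
g: a_k = 3, 0, -6, 0, 2, 0, -4/15, …
Weyl lclm of L_f,L_g ⇒ L₀ (ord ≤ 3).
∫: right-multiply L₀ by Dx.
L = (44 + 96·x + 32·x^2 + 48·x^3 + 40·x^4 + 16·x^5)·Dx + (-16 + 20·x + 8·x^2 - 16·x^3 + 12·x^4 + 24·x^5 + 8·x^6)·Dx^2 + (11 + 24·x + 8·x^2 + 12·x^3 + 10·x^4 + 4·x^5)·Dx^3 + (-4 + 5·x + 2·x^2 - 4·x^3 + 3·x^4 + 6·x^5 + 2·x^6)·Dx^4  (order 4).
h: a_k = 0, 5, 1, -2/3, 3/2, 12/5, 8/3, …
ICs: h(0) = 0, h′(0) = 5, h′′(0) = 2, h′′′(0) = -4.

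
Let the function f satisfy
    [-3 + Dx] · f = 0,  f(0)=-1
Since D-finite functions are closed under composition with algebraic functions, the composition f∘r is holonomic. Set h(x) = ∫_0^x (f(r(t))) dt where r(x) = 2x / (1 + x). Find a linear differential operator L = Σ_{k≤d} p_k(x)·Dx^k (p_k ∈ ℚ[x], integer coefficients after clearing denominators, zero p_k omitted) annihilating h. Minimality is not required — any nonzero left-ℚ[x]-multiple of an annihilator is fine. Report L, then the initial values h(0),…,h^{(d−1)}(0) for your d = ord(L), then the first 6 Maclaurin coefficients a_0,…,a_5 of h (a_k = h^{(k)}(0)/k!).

L = -6·Dx + (1 + 2·x + x^2)·Dx^2  (order 2).
h: a_k = 0, -1, -3, -4, -3/2, 6/5, …
ICs: h(0) = 0, h′(0) = -1.

f: a_k = -1, -3, -9/2, -9/2, -27/8, -81/40, …
L₀ from L_f via x↦r, Dx↦r'^{-1}Dx.
Integrate: L := L₀·Dx.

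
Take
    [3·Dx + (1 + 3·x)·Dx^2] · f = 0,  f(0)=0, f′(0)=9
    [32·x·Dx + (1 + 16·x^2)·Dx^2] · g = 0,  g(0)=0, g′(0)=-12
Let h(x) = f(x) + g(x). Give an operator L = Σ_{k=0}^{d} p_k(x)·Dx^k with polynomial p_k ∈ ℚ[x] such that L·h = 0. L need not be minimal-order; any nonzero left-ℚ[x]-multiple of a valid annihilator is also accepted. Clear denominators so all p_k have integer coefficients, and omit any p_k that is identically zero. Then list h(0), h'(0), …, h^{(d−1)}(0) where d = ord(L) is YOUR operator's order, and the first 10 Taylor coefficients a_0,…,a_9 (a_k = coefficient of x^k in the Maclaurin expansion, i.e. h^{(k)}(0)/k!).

f: a_k = 0, 9, -27/2, 27, -243/4, 729/5, -729/2, 6561/7, -19683/8, 6561, …
g: a_k = 0, -12, 0, 64, 0, -3072/5, 0, 49152/7, 0, -262144/3, …
h₀=f+g: left-lcm gives L₀, ord ≤ 4.
L = (-96 - 864·x + 4608·x^2 + 4608·x^3)·Dx + (-50 - 192·x + 672·x^2 + 9216·x^3 + 9216·x^4)·Dx^2 + (-3 + 23·x + 96·x^2 + 512·x^3 + 2304·x^4 + 2304·x^5)·Dx^3  (order 3).
h: a_k = 0, -3, -27/2, 91, -243/4, -2343/5, -729/2, 7959, -19683/8, -242461/3, …
ICs: h(0) = 0, h′(0) = -3, h′′(0) = -27.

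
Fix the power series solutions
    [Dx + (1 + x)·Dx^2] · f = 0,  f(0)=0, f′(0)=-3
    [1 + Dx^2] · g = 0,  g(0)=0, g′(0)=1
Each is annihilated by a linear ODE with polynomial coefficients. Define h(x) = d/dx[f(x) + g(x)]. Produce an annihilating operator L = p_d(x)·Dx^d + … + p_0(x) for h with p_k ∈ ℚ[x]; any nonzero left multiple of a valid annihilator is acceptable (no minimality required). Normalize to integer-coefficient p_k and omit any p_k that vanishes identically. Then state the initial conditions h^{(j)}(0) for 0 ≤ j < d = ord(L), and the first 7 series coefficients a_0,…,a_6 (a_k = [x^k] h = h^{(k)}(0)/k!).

f: a_k = 0, -3, 3/2, -1, 3/4, -3/5, 1/2, …
g: a_k = 0, 1, 0, -1/6, 0, 1/120, 0, …
Weyl lclm of L_f,L_g ⇒ L₀ (ord ≤ 4).
Differentiate: ansatz ord ≤ ord L₀ ⇒ L.
L = (7 + 2·x + x^2) + (3 + 5·x + 3·x^2 + x^3)·Dx + (7 + 2·x + x^2)·Dx^2 + (3 + 5·x + 3·x^2 + x^3)·Dx^3  (order 3).
h: a_k = -2, 3, -7/2, 3, -71/24, 3, -2161/720, …
ICs: h(0) = -2, h′(0) = 3, h′′(0) = -7.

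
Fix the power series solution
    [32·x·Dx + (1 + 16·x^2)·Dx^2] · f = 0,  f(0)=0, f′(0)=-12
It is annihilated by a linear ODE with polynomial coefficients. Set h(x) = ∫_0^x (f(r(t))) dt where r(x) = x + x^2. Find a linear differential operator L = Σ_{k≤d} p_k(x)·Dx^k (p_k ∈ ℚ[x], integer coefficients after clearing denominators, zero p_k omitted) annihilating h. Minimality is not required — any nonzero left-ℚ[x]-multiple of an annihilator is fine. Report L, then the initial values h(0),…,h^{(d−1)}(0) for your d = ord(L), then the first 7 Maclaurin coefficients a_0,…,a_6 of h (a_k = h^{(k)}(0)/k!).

L = (-2 + 32·x + 128·x^2 + 192·x^3 + 96·x^4)·Dx^2 + (1 + 2·x + 16·x^2 + 64·x^3 + 80·x^4 + 32·x^5)·Dx^3  (order 3).
h: a_k = 0, 0, -6, -4, 16, 192/5, -352/5, …
ICs: h(0) = 0, h′(0) = 0, h′′(0) = -12.

f: a_k = 0, -12, 0, 64, 0, -3072/5, 0, …
h₀=f(r): pull back L_f along r ⇒ L₀.
h=∫₀ˣh₀: take L = L₀·Dx.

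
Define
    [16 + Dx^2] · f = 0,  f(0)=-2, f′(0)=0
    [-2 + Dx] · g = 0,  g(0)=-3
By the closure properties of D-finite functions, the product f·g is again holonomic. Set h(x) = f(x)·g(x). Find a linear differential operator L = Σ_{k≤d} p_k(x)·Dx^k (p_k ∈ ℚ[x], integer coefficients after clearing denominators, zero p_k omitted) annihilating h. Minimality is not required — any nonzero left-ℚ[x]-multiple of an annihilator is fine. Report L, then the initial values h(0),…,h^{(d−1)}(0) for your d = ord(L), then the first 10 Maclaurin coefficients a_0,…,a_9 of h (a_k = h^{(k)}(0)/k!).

f: a_k = -2, 0, 16, 0, -64/3, 0, 512/45, 0, -1024/315, 0, …
g: a_k = -3, -6, -6, -4, -2, -4/5, -4/15, -8/105, -2/105, -4/945, …
Sym-product of L_f,L_g gives L₀ (≤ ord 2).
L = 20 - 4·Dx + Dx^2  (order 2).
h: a_k = 6, 12, -36, -88, -28, 328/5, 312/5, 464/105, -2108/105, -9592/945, …
ICs: h(0) = 6, h′(0) = 12.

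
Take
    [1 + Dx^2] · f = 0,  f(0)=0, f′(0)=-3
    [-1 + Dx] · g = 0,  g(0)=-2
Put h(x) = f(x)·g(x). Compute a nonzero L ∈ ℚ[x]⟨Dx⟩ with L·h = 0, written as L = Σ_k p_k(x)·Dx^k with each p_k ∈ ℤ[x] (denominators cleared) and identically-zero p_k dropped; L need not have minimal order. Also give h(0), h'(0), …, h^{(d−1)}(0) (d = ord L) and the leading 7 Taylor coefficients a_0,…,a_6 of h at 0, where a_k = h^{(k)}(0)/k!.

f: a_k = 0, -3, 0, 1/2, 0, -1/40, 0, …
g: a_k = -2, -2, -1, -1/3, -1/12, -1/60, -1/360, …
Sym-product of L_f,L_g gives L₀ (≤ ord 2).
L = 2 - 2·Dx + Dx^2  (order 2).
h: a_k = 0, 6, 6, 2, 0, -1/5, -1/15, …
ICs: h(0) = 0, h′(0) = 6.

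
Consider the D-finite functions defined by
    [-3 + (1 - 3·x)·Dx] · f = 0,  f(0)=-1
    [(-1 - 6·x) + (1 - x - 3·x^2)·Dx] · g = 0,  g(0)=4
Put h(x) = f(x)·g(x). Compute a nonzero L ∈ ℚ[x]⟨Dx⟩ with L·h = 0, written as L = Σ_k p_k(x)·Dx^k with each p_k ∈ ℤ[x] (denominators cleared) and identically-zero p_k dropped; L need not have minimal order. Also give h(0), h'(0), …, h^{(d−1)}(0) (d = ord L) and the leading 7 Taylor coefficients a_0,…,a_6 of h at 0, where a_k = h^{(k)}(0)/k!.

L = (-4 + 27·x^2) + (1 - 4·x + 9·x^3)·Dx  (order 1).
h: a_k = -4, -16, -64, -220, -736, -2368, -7492, …
ICs: h(0) = -4.

f: a_k = -1, -3, -9, -27, -81, -243, -729, …
g: a_k = 4, 4, 16, 28, 76, 160, 388, …
f·g: L₀ = L_f ⊗_s L_g, ord ≤ 1·1.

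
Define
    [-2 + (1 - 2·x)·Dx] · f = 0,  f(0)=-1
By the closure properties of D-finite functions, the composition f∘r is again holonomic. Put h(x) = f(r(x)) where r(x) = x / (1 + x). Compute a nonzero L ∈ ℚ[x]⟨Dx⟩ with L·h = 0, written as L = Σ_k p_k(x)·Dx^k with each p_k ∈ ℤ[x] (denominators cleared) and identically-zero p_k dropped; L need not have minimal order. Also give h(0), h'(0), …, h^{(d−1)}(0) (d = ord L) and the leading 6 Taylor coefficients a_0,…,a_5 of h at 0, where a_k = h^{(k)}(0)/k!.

f: a_k = -1, -2, -4, -8, -16, -32, …
L₀ from L_f via x↦r, Dx↦r'^{-1}Dx.
L = 2 + (-1 + x^2)·Dx  (order 1).
h: a_k = -1, -2, -2, -2, -2, -2, …
ICs: h(0) = -1.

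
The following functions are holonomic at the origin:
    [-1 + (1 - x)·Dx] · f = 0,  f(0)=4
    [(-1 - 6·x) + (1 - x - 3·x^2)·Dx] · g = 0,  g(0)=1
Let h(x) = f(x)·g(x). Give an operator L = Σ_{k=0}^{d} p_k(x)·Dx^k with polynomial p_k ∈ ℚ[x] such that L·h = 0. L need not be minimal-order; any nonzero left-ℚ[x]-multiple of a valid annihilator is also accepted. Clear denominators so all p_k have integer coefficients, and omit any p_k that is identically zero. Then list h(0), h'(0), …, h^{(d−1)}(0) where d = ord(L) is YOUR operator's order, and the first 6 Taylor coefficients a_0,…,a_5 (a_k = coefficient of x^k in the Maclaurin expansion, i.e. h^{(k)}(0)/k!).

f: a_k = 4, 4, 4, 4, 4, 4, …
g: a_k = 1, 1, 4, 7, 19, 40, …
L₀ := L_f ⊗_s L_g (sym. prod.), ord ≤ 1.
L = (-2 - 4·x + 9·x^2) + (1 - 2·x - 2·x^2 + 3·x^3)·Dx  (order 1).
h: a_k = 4, 8, 24, 52, 128, 288, …
ICs: h(0) = 4.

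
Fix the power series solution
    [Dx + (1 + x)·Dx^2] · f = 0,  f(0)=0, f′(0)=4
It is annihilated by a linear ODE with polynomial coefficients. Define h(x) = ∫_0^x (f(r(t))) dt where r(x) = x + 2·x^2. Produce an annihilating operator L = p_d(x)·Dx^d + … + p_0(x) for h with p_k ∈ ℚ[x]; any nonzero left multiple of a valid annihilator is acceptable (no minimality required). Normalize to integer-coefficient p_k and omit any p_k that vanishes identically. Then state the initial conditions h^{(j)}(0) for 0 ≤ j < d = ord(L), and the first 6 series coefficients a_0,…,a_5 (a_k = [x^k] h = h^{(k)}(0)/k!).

f: a_k = 0, 4, -2, 4/3, -1, 4/5, …
h₀=f(r): pull back L_f along r ⇒ L₀.
∫: right-multiply L₀ by Dx.
L = (-3 + 4·x + 8·x^2)·Dx^2 + (1 + 5·x + 6·x^2 + 8·x^3)·Dx^3  (order 3).
h: a_k = 0, 0, 2, 2, -5/3, -1/5, …
ICs: h(0) = 0, h′(0) = 0, h′′(0) = 4.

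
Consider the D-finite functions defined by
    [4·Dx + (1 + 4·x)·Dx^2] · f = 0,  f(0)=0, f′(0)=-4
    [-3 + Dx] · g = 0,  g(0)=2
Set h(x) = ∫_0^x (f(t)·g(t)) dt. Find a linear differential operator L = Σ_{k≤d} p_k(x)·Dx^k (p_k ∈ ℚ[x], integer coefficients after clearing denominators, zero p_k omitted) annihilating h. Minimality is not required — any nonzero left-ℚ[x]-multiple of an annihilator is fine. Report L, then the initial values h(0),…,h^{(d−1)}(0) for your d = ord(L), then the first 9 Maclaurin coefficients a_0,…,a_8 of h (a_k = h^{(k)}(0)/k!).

f: a_k = 0, -4, 8, -64/3, 64, -1024/5, 2048/3, -16384/7, 8192, …
g: a_k = 2, 6, 9, 9, 27/4, 81/20, 81/40, 243/280, 729/2240, …
h₀=f·g: eliminate ⇒ L₀, order ≤ 2·1.
Integrate: L := L₀·Dx.
L = (-3 + 36·x)·Dx + (-2 - 24·x)·Dx^2 + (1 + 4·x)·Dx^3  (order 3).
h: a_k = 0, 0, -4, -8/3, -23/3, 36/5, -863/30, 1675/21, -138043/560, …
ICs: h(0) = 0, h′(0) = 0, h′′(0) = -8.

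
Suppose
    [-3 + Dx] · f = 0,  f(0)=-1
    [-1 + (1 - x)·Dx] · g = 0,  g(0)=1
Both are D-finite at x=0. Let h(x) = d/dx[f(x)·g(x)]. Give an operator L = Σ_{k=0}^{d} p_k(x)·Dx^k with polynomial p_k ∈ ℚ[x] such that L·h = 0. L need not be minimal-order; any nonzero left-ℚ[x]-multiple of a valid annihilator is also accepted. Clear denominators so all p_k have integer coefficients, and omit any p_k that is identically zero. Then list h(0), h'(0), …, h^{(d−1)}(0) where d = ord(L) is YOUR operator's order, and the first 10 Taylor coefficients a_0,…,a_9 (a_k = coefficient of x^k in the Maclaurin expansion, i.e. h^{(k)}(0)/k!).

f: a_k = -1, -3, -9/2, -9/2, -27/8, -81/40, -81/80, -243/560, -729/4480, -243/4480, …
g: a_k = 1, 1, 1, 1, 1, 1, 1, 1, 1, 1, …
Product ⇒ symmetric product L₀, ord ≤ 1.
Differentiate: ansatz ord ≤ ord L₀ ⇒ L.
L = (17 - 24·x + 9·x^2) + (-4 + 7·x - 3·x^2)·Dx  (order 1).
h: a_k = -4, -17, -39, -131/2, -92, -4659/40, -5557/40, -89641/560, -202239/1120, -899569/4480, …
ICs: h(0) = -4.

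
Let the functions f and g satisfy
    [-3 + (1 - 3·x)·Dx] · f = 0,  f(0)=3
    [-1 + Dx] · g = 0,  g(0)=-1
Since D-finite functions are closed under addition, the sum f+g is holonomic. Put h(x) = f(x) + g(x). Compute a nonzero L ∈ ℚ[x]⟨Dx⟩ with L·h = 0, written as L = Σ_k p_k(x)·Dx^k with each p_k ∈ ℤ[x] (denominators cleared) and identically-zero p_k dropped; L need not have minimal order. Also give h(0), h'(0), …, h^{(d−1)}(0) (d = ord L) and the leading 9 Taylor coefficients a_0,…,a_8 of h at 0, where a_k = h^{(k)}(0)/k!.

f: a_k = 3, 9, 27, 81, 243, 729, 2187, 6561, 19683, …
g: a_k = -1, -1, -1/2, -1/6, -1/24, -1/120, -1/720, -1/5040, -1/40320, …
h₀=f+g: left-lcm gives L₀, ord ≤ 2.
L = (-15 - 9·x) + (17 + 6·x - 9·x^2)·Dx + (-2 + 3·x + 9·x^2)·Dx^2  (order 2).
h: a_k = 2, 8, 53/2, 485/6, 5831/24, 87479/120, 1574639/720, 33067439/5040, 793618559/40320, …
ICs: h(0) = 2, h′(0) = 8.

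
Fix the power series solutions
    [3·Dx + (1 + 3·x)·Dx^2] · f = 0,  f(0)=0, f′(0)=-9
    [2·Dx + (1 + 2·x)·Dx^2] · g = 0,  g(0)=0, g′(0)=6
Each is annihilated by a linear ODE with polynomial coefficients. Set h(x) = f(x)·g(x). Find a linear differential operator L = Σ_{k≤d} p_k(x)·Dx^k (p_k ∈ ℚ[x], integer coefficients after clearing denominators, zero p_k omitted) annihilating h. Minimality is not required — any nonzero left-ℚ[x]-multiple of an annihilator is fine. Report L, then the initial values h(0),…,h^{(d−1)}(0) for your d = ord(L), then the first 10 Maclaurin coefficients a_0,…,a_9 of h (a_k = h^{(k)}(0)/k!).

L = (156 + 720·x + 864·x^2)·Dx + (310 + 2244·x + 5400·x^2 + 4320·x^3)·Dx^2 + (88 + 860·x + 3132·x^2 + 5040·x^3 + 3024·x^4)·Dx^3 + (5 + 62·x + 305·x^2 + 744·x^3 + 900·x^4 + 432·x^5)·Dx^4  (order 4).
h: a_k = 0, 0, -54, 135, -315, 1485/2, -17901/10, 4419, -390258/35, 803223/28, …
ICs: h(0) = 0, h′(0) = 0, h′′(0) = -108, h′′′(0) = 810.

f: a_k = 0, -9, 27/2, -27, 243/4, -729/5, 729/2, -6561/7, 19683/8, -6561, …
g: a_k = 0, 6, -6, 8, -12, 96/5, -32, 384/7, -96, 512/3, …
Product ⇒ symmetric product L₀, ord ≤ 4.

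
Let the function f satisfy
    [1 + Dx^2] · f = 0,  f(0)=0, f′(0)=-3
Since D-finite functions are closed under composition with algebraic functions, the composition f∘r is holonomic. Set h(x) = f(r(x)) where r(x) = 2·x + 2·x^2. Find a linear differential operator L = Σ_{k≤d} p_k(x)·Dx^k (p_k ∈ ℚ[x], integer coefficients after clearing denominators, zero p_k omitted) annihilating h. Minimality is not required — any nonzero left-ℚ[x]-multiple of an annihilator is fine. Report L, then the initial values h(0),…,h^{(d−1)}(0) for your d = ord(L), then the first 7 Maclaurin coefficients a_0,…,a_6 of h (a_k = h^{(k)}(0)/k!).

f: a_k = 0, -3, 0, 1/2, 0, -1/40, 0, …
Substitute x→r, Dx→(1/r')Dx; clear ⇒ L₀.
L = (4 + 24·x + 48·x^2 + 32·x^3) - 2·Dx + (1 + 2·x)·Dx^2  (order 2).
h: a_k = 0, -6, -6, 4, 12, 56/5, 0, …
ICs: h(0) = 0, h′(0) = -6.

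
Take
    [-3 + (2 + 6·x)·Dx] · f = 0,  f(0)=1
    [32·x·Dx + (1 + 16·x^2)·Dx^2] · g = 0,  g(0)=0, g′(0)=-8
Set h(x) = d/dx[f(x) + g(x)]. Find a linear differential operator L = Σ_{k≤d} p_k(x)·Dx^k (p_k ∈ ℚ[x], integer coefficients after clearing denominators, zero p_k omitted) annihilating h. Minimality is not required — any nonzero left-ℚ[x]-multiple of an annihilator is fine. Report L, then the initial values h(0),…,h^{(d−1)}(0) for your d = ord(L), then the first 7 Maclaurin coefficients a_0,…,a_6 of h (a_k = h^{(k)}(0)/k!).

L = (-192 - 1440·x + 9216·x^2 + 13824·x^3) + (-155 - 768·x + 4128·x^2 + 36864·x^3 + 48384·x^4)·Dx + (-6 + 110·x + 576·x^2 + 2624·x^3 + 10752·x^4 + 13824·x^5)·Dx^2  (order 2).
h: a_k = -13/2, -9/4, 2129/16, -405/32, -515783/256, -45927/512, 67614061/2048, …
ICs: h(0) = -13/2, h′(0) = -9/4.

f: a_k = 1, 3/2, -9/8, 27/16, -405/128, 1701/256, -15309/1024, …
g: a_k = 0, -8, 0, 128/3, 0, -2048/5, 0, …
Sum ⇒ L₀ = lclm(L_f,L_g) in ℚ(x)⟨Dx⟩.
Differentiate: ansatz ord ≤ ord L₀ ⇒ L.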